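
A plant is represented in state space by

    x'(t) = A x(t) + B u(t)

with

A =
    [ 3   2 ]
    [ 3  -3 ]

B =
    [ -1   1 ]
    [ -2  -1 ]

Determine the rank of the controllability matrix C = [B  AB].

AB = [[-7, 1], [3, 6]]
Controllability matrix C = [B  AB] = [[-1, 1, -7, 1], [-2, -1, 3, 6]]
Take the 2×2 submatrix of C formed by columns 1, 2: [[-1, 1], [-2, -1]]. Its determinant is (-1)·(-1) - 1·(-2) = 1 - (-2) = 3 ≠ 0.
So rank(C) ≥ 2; since C has 2 rows, rank(C) = 2.
rank(C) = 2 = n, so the pair (A, B) is completely controllable.

2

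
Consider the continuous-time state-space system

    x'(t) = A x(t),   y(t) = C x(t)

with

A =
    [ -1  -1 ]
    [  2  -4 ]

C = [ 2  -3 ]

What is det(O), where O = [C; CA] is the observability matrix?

-4

CA = [[-8, 10]]
Observability matrix O = [C; CA] = [[2, -3], [-8, 10]]
det(O) = 2·10 - (-3)·(-8) = 20 - 24 = -4
Since det(O) ≠ 0, rank(O) = 2 and the system is completely observable.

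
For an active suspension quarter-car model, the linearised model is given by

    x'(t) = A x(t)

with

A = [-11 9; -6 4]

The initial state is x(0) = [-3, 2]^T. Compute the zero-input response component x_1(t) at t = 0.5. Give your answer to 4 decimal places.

det(sI - A) = s^2 - (tr A)s + det A, with tr A = (-11) + 4 = -7 and det A = (-11)·4 - 9·(-6) = -44 - (-54) = 10.
So p(s) = det(sI - A) = s^2 + 7s + 10.
Factor s^2 + 7s + 10: two numbers with sum -7 and product 10 are -2 and -5, so s^2 + 7s + 10 = (s + 2)(s + 5).
Hence p(s) = (s + 2) (s + 5), with roots -5, -2.
The eigenvalues -5, -2 are distinct and real, so A is diagonalisable and x(t) = e^{At} x(0) = V diag(e^{λ_i t}) V^{-1} x(0), where the columns of V are the eigenvectors.
λ = -5: A - (-5)I = [[-6, 9], [-6, 9]]. Row 1 gives (-6)·v1 + 9·v2 = 0, so take v_1 = [-3, -2]^T.
λ = -2: A - (-2)I = [[-9, 9], [-6, 6]]. Row 1 gives (-9)·v1 + 9·v2 = 0, so take v_2 = [1, 1]^T.
V = [v_1 v_2] = [[-3, 1], [-2, 1]] has det V = -1, so V^{-1} = adj(V)/det V = [[-1, 1], [-2, 3]].
Modal coordinates z(0) = V^{-1} x(0): (-1)·(-3) + 1·2 = 5; (-2)·(-3) + 3·2 = 12; so z(0) = [5, 12]^T.
x_1(t) = Σ_i (v_i)_1 · z_i(0) · e^{λ_i t} (row 1 of V times the modal terms).
x_1(0.5) = (-3)·5·e^{-5·0.5} + 1·12·e^{-2·0.5} = (-15)·0.082085 + 12·0.367879 = 3.1833.

3.1833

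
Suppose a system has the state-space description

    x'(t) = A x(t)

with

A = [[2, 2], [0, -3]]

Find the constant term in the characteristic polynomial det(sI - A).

-6

For a 2×2 matrix, det(sI - A) = s^2 - (tr A)s + det A.
tr A = -1, det A = -6.
So p(s) = s^2 + s - 6.
The constant term is -6.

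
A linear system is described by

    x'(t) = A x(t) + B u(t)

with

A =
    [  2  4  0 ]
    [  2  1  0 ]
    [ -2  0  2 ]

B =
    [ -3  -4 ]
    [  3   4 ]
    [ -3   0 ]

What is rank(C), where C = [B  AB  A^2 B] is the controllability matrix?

AB = [[6, 8], [-3, -4], [0, 8]]
A^2B = [[0, 0], [9, 12], [-12, 0]]
Controllability matrix C = [B  AB  A^2B] = [[-3, -4, 6, 8, 0, 0], [3, 4, -3, -4, 9, 12], [-3, 0, 0, 8, -12, 0]]
Take the 3×3 submatrix of C formed by columns 1, 2, 3: [[-3, -4, 6], [3, 4, -3], [-3, 0, 0]]. Its determinant is (-3)·(4·0 - (-3)·0) - (-4)·(3·0 - (-3)·(-3)) + 6·(3·0 - 4·(-3)) = (-3)·0 - (-4)·(-9) + 6·12 = 36 ≠ 0.
So rank(C) ≥ 3; since C has 3 rows, rank(C) = 3.
rank(C) = 3 = n, so the pair (A, B) is completely controllable.

3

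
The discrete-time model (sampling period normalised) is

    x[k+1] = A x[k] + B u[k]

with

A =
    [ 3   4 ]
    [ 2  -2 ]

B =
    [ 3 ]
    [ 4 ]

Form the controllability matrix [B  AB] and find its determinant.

AB = [[25], [-2]]
Controllability matrix C = [B  AB] = [[3, 25], [4, -2]]
det(C) = 3·(-2) - 25·4 = -6 - 100 = -106
Since det(C) ≠ 0, rank(C) = 2 and the system is completely controllable.

-106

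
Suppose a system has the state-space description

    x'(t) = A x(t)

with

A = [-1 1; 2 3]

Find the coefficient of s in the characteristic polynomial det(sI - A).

For a 2×2 matrix, det(sI - A) = s^2 - (tr A)s + det A.
tr A = 2, det A = -5.
So p(s) = s^2 - 2s - 5.
The coefficient of s is -2.

-2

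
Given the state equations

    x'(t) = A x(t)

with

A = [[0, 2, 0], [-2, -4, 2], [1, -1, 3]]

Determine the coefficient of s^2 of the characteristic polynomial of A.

Expand det(sI - A) for the 3×3 matrix.
p(s) = s^3 + s^2 - 6s - 16.
(Check: constant term = det(-A) = (-1)^3 det A = -16; coefficient of s^2 = -tr A = 1.)
The coefficient of s^2 is 1.

1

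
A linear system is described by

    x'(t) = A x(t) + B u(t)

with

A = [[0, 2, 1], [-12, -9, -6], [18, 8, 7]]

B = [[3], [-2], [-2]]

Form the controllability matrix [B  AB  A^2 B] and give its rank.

2

AB = [[-6], [-6], [24]]
A^2B = [[12], [-18], [12]]
Controllability matrix C = [B  AB  A^2B] = [[3, -6, 12], [-2, -6, -18], [-2, 24, 12]]
The rows r1, r2, r3 of C are linearly dependent: 2·r1 + 2·r2 + r3 = 0 (check each entry), so rank(C) ≤ 2.
The 2×2 minor from rows 1, 2, columns 1, 2 is 3·(-6) - (-6)·(-2) = -18 - 12 = -30 ≠ 0, so rank(C) = 2.
rank(C) = 2 < n = 3, so the pair (A, B) is not completely controllable.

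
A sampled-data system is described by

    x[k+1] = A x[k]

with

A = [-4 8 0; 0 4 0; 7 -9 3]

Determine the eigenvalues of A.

det(zI - A) = z^3 - (tr A)z^2 + (M11 + M22 + M33)z - det A, where Mii is the 2×2 principal minor of A obtained by deleting row i and column i.
tr A = (-4) + 4 + 3 = 3; M11 = 4·3 - 0·(-9) = 12 - 0 = 12; M22 = (-4)·3 - 0·7 = -12 - 0 = -12; M33 = (-4)·4 - 8·0 = -16 - 0 = -16; sum of minors = -16.
det A = (-4)·(4·3 - 0·(-9)) - 8·(0·3 - 0·7) + 0·(0·(-9) - 4·7) = (-4)·12 - 8·0 + 0·(-28) = -48.
So p(z) = det(zI - A) = z^3 - 3z^2 - 16z + 48.
Rational-root test: any integer root divides 48. Testing small divisors, z = 3 works: p(3) = 27 + (-27) + (-48) + 48 = 0, so (z - 3) is a factor.
Dividing, p(z) = (z - 3)(z^2 - 16).
Factor z^2 - 16: two numbers with sum 0 and product -16 are 4 and -4, so z^2 - 16 = (z - 4)(z + 4).
Hence p(z) = (z - 4) (z - 3) (z + 4), with roots -4, 3, 4.

-4, 3, 4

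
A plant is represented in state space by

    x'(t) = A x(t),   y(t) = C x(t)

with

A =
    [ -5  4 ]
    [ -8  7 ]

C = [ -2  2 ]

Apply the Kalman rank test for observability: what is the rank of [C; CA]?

CA = [[-6, 6]]
Observability matrix O = [C; CA] = [[-2, 2], [-6, 6]]
Every row of O is a scalar multiple of row 1 = [-2, 2] (multipliers 1, 3), so the rows span a one-dimensional space.
O ≠ 0, hence rank(O) = 1.
rank(O) = 1 < n = 2, so the pair (A, C) is not completely observable.

1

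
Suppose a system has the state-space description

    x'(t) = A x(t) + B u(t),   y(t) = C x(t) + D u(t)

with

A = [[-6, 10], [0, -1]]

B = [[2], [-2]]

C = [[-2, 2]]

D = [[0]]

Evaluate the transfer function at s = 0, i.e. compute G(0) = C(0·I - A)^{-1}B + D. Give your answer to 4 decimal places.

G(0) = C(-A)^{-1}B + D = -C A^{-1} B + D.
det A = 6, so A^{-1} = (1/6)·adj(A) = [[-1/6, -5/3], [0, -1]]
A^{-1} B = [3, 2]^T
C A^{-1} B = -2
G(0) = D - C A^{-1} B = 0 - (-2) = 2

2.0000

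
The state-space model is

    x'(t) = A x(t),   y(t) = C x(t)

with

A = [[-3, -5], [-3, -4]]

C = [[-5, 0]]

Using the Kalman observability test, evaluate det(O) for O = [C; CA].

CA = [[15, 25]]
Observability matrix O = [C; CA] = [[-5, 0], [15, 25]]
det(O) = (-5)·25 - 0·15 = -125 - 0 = -125
Since det(O) ≠ 0, rank(O) = 2 and the system is completely observable.

-125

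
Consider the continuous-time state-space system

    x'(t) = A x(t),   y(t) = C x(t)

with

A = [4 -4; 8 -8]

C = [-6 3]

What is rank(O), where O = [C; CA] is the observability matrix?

CA = [[0, 0]]
Observability matrix O = [C; CA] = [[-6, 3], [0, 0]]
Every row of O is a scalar multiple of row 1 = [-6, 3] (multipliers 1, 0), so the rows span a one-dimensional space.
O ≠ 0, hence rank(O) = 1.
rank(O) = 1 < n = 2, so the pair (A, C) is not completely observable.

1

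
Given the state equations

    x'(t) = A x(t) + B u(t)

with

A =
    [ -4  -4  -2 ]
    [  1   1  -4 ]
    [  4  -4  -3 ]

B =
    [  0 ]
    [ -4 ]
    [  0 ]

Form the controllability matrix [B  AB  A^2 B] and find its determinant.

7168

AB = [[16], [-4], [16]]
A^2B = [[-80], [-52], [32]]
Controllability matrix C = [B  AB  A^2B] = [[0, 16, -80], [-4, -4, -52], [0, 16, 32]]
Expanding along the first row, det(C) = 0·((-4)·32 - (-52)·16) - 16·((-4)·32 - (-52)·0) + (-80)·((-4)·16 - (-4)·0) = 0·704 - 16·(-128) + (-80)·(-64) = 7168
Since det(C) ≠ 0, rank(C) = 3 and the system is completely controllable.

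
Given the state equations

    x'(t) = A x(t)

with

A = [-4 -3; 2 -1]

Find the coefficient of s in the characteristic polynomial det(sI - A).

5

For a 2×2 matrix, det(sI - A) = s^2 - (tr A)s + det A.
tr A = -5, det A = 10.
So p(s) = s^2 + 5s + 10.
The coefficient of s is 5.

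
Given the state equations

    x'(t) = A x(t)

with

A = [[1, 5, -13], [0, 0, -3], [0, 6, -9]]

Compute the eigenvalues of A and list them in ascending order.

det(sI - A) = s^3 - (tr A)s^2 + (M11 + M22 + M33)s - det A, where Mii is the 2×2 principal minor of A obtained by deleting row i and column i.
tr A = 1 + 0 + (-9) = -8; M11 = 0·(-9) - (-3)·6 = 0 - (-18) = 18; M22 = 1·(-9) - (-13)·0 = -9 - 0 = -9; M33 = 1·0 - 5·0 = 0 - 0 = 0; sum of minors = 9.
det A = 1·(0·(-9) - (-3)·6) - 5·(0·(-9) - (-3)·0) + (-13)·(0·6 - 0·0) = 1·18 - 5·0 + (-13)·0 = 18.
So p(s) = det(sI - A) = s^3 + 8s^2 + 9s - 18.
Rational-root test: any integer root divides -18. Testing small divisors, s = 1 works: p(1) = 1 + 8 + 9 + (-18) = 0, so (s - 1) is a factor.
Dividing, p(s) = (s - 1)(s^2 + 9s + 18).
Factor s^2 + 9s + 18: two numbers with sum -9 and product 18 are -3 and -6, so s^2 + 9s + 18 = (s + 3)(s + 6).
Hence p(s) = (s - 1) (s + 3) (s + 6), with roots -6, -3, 1.
At least one eigenvalue has non-negative real part, so the system is not asymptotically stable.

-6, -3, 1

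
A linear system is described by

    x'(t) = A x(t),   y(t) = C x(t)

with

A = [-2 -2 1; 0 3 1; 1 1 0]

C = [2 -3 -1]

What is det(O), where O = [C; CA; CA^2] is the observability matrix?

CA = [[-5, -14, -1]]
CA^2 = [[9, -33, -19]]
Observability matrix O = [C; CA; CA^2] = [[2, -3, -1], [-5, -14, -1], [9, -33, -19]]
Expanding along the first row, det(O) = 2·((-14)·(-19) - (-1)·(-33)) - (-3)·((-5)·(-19) - (-1)·9) + (-1)·((-5)·(-33) - (-14)·9) = 2·233 - (-3)·104 + (-1)·291 = 487
Since det(O) ≠ 0, rank(O) = 3 and the system is completely observable.

487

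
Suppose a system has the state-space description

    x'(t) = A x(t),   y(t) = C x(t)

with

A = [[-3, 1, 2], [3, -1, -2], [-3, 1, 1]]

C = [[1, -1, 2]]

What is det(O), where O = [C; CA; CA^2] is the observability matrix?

88

CA = [[-12, 4, 6]]
CA^2 = [[30, -10, -26]]
Observability matrix O = [C; CA; CA^2] = [[1, -1, 2], [-12, 4, 6], [30, -10, -26]]
Expanding along the first row, det(O) = 1·(4·(-26) - 6·(-10)) - (-1)·((-12)·(-26) - 6·30) + 2·((-12)·(-10) - 4·30) = 1·(-44) - (-1)·132 + 2·0 = 88
Since det(O) ≠ 0, rank(O) = 3 and the system is completely observable.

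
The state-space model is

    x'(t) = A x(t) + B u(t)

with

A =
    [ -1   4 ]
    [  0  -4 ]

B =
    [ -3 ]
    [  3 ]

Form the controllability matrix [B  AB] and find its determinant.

-9

AB = [[15], [-12]]
Controllability matrix C = [B  AB] = [[-3, 15], [3, -12]]
det(C) = (-3)·(-12) - 15·3 = 36 - 45 = -9
Since det(C) ≠ 0, rank(C) = 2 and the system is completely controllable.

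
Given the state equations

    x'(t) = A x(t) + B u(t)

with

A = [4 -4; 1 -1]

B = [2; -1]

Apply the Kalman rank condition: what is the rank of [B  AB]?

2

AB = [[12], [3]]
Controllability matrix C = [B  AB] = [[2, 12], [-1, 3]]
det(C) = 2·3 - 12·(-1) = 6 - (-12) = 18 ≠ 0, so rank(C) = 2.
rank(C) = 2 = n, so the pair (A, B) is completely controllable.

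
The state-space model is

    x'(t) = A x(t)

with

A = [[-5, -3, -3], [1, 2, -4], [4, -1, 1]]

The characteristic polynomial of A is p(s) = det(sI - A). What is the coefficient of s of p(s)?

Expand det(sI - A) for the 3×3 matrix.
p(s) = s^3 + 2s^2 - 2s - 88.
(Check: constant term = det(-A) = (-1)^3 det A = -88; coefficient of s^2 = -tr A = 2.)
The coefficient of s is -2.

-2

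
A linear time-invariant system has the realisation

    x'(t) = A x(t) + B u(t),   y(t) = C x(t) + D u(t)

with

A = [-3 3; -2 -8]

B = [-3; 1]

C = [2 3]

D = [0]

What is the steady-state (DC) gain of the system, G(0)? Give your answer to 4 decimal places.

-0.5000

G(0) = C(-A)^{-1}B + D = -C A^{-1} B + D.
det A = 30, so A^{-1} = (1/30)·adj(A) = [[-4/15, -1/10], [1/15, -1/10]]
A^{-1} B = [7/10, -3/10]^T
C A^{-1} B = 1/2
G(0) = D - C A^{-1} B = 0 - (1/2) = -1/2 ≈ -0.5000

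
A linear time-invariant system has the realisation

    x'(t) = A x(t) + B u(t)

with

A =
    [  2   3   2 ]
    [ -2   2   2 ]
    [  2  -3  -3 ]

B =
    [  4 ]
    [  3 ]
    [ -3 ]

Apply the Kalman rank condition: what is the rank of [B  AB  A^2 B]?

AB = [[11], [-8], [8]]
A^2B = [[14], [-22], [22]]
Controllability matrix C = [B  AB  A^2B] = [[4, 11, 14], [3, -8, -22], [-3, 8, 22]]
The rows r1, r2, r3 of C are linearly dependent: r2 + r3 = 0 (check each entry), so rank(C) ≤ 2.
The 2×2 minor from rows 1, 2, columns 1, 2 is 4·(-8) - 11·3 = -32 - 33 = -65 ≠ 0, so rank(C) = 2.
rank(C) = 2 < n = 3, so the pair (A, B) is not completely controllable.

2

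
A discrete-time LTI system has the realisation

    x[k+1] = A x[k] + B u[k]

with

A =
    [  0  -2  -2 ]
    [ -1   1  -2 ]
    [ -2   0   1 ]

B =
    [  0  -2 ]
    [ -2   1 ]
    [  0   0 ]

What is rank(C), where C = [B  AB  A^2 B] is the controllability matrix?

3

AB = [[4, -2], [-2, 3], [0, 4]]
A^2B = [[4, -14], [-6, -3], [-8, 8]]
Controllability matrix C = [B  AB  A^2B] = [[0, -2, 4, -2, 4, -14], [-2, 1, -2, 3, -6, -3], [0, 0, 0, 4, -8, 8]]
Take the 3×3 submatrix of C formed by columns 1, 2, 4: [[0, -2, -2], [-2, 1, 3], [0, 0, 4]]. Its determinant is 0·(1·4 - 3·0) - (-2)·((-2)·4 - 3·0) + (-2)·((-2)·0 - 1·0) = 0·4 - (-2)·(-8) + (-2)·0 = -16 ≠ 0.
So rank(C) ≥ 3; since C has 3 rows, rank(C) = 3.
rank(C) = 3 = n, so the pair (A, B) is completely controllable.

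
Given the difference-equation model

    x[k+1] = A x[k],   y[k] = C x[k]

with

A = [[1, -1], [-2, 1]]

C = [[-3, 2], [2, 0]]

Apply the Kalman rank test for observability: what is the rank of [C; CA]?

2

CA = [[-7, 5], [2, -2]]
Observability matrix O = [C; CA] = [[-3, 2], [2, 0], [-7, 5], [2, -2]]
Take the 2×2 submatrix of O formed by rows 1, 2: [[-3, 2], [2, 0]]. Its determinant is (-3)·0 - 2·2 = 0 - 4 = -4 ≠ 0.
So rank(O) ≥ 2; since O has 2 columns, rank(O) = 2.
rank(O) = 2 = n, so the pair (A, C) is completely observable.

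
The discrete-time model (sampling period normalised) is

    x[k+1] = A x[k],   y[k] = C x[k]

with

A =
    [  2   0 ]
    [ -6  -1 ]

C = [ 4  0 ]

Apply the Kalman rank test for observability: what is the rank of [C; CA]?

1

CA = [[8, 0]]
Observability matrix O = [C; CA] = [[4, 0], [8, 0]]
Every row of O is a scalar multiple of row 1 = [4, 0] (multipliers 1, 2), so the rows span a one-dimensional space.
O ≠ 0, hence rank(O) = 1.
rank(O) = 1 < n = 2, so the pair (A, C) is not completely observable.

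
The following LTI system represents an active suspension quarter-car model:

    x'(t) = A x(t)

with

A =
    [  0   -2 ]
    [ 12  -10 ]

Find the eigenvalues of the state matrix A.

det(sI - A) = s^2 - (tr A)s + det A, with tr A = 0 + (-10) = -10 and det A = 0·(-10) - (-2)·12 = 0 - (-24) = 24.
So p(s) = det(sI - A) = s^2 + 10s + 24.
Factor s^2 + 10s + 24: two numbers with sum -10 and product 24 are -4 and -6, so s^2 + 10s + 24 = (s + 4)(s + 6).
Hence p(s) = (s + 4) (s + 6), with roots -6, -4.
All eigenvalues have negative real part, so the system is asymptotically stable.

-6, -4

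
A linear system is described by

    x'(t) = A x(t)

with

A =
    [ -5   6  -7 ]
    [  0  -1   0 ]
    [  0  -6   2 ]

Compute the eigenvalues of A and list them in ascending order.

det(sI - A) = s^3 - (tr A)s^2 + (M11 + M22 + M33)s - det A, where Mii is the 2×2 principal minor of A obtained by deleting row i and column i.
tr A = (-5) + (-1) + 2 = -4; M11 = (-1)·2 - 0·(-6) = -2 - 0 = -2; M22 = (-5)·2 - (-7)·0 = -10 - 0 = -10; M33 = (-5)·(-1) - 6·0 = 5 - 0 = 5; sum of minors = -7.
det A = (-5)·((-1)·2 - 0·(-6)) - 6·(0·2 - 0·0) + (-7)·(0·(-6) - (-1)·0) = (-5)·(-2) - 6·0 + (-7)·0 = 10.
So p(s) = det(sI - A) = s^3 + 4s^2 - 7s - 10.
Rational-root test: any integer root divides -10. Testing small divisors, s = -1 works: p(-1) = -1 + 4 + 7 + (-10) = 0, so (s + 1) is a factor.
Dividing, p(s) = (s + 1)(s^2 + 3s - 10).
Factor s^2 + 3s - 10: two numbers with sum -3 and product -10 are 2 and -5, so s^2 + 3s - 10 = (s - 2)(s + 5).
Hence p(s) = (s - 2) (s + 1) (s + 5), with roots -5, -1, 2.
At least one eigenvalue has non-negative real part, so the system is not asymptotically stable.

-5, -1, 2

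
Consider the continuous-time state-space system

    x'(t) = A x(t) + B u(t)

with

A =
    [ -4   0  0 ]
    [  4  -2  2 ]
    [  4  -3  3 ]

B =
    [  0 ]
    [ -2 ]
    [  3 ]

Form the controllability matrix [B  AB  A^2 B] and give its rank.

2

AB = [[0], [10], [15]]
A^2B = [[0], [10], [15]]
Controllability matrix C = [B  AB  A^2B] = [[0, 0, 0], [-2, 10, 10], [3, 15, 15]]
Row 1 of C is identically zero, so rank(C) ≤ 2.
The 2×2 minor from rows 2, 3, columns 1, 2 is (-2)·15 - 10·3 = -30 - 30 = -60 ≠ 0, so rank(C) = 2.
rank(C) = 2 < n = 3, so the pair (A, B) is not completely controllable.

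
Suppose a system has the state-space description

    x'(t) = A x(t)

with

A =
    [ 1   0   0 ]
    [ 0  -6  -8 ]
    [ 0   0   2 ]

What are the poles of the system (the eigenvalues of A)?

det(sI - A) = s^3 - (tr A)s^2 + (M11 + M22 + M33)s - det A, where Mii is the 2×2 principal minor of A obtained by deleting row i and column i.
tr A = 1 + (-6) + 2 = -3; M11 = (-6)·2 - (-8)·0 = -12 - 0 = -12; M22 = 1·2 - 0·0 = 2 - 0 = 2; M33 = 1·(-6) - 0·0 = -6 - 0 = -6; sum of minors = -16.
det A = 1·((-6)·2 - (-8)·0) - 0·(0·2 - (-8)·0) + 0·(0·0 - (-6)·0) = 1·(-12) - 0·0 + 0·0 = -12.
So p(s) = det(sI - A) = s^3 + 3s^2 - 16s + 12.
Rational-root test: any integer root divides 12. Testing small divisors, s = 1 works: p(1) = 1 + 3 + (-16) + 12 = 0, so (s - 1) is a factor.
Dividing, p(s) = (s - 1)(s^2 + 4s - 12).
Factor s^2 + 4s - 12: two numbers with sum -4 and product -12 are 2 and -6, so s^2 + 4s - 12 = (s - 2)(s + 6).
Hence p(s) = (s - 2) (s - 1) (s + 6), with roots -6, 1, 2.
At least one eigenvalue has non-negative real part, so the system is not asymptotically stable.

-6, 1, 2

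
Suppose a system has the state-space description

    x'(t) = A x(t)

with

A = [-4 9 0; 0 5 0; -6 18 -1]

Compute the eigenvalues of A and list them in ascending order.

-4, -1, 5

det(sI - A) = s^3 - (tr A)s^2 + (M11 + M22 + M33)s - det A, where Mii is the 2×2 principal minor of A obtained by deleting row i and column i.
tr A = (-4) + 5 + (-1) = 0; M11 = 5·(-1) - 0·18 = -5 - 0 = -5; M22 = (-4)·(-1) - 0·(-6) = 4 - 0 = 4; M33 = (-4)·5 - 9·0 = -20 - 0 = -20; sum of minors = -21.
det A = (-4)·(5·(-1) - 0·18) - 9·(0·(-1) - 0·(-6)) + 0·(0·18 - 5·(-6)) = (-4)·(-5) - 9·0 + 0·30 = 20.
So p(s) = det(sI - A) = s^3 - 21s - 20.
Rational-root test: any integer root divides -20. Testing small divisors, s = -1 works: p(-1) = -1 + 0 + 21 + (-20) = 0, so (s + 1) is a factor.
Dividing, p(s) = (s + 1)(s^2 - s - 20).
Factor s^2 - s - 20: two numbers with sum 1 and product -20 are 5 and -4, so s^2 - s - 20 = (s - 5)(s + 4).
Hence p(s) = (s - 5) (s + 1) (s + 4), with roots -4, -1, 5.
At least one eigenvalue has non-negative real part, so the system is not asymptotically stable.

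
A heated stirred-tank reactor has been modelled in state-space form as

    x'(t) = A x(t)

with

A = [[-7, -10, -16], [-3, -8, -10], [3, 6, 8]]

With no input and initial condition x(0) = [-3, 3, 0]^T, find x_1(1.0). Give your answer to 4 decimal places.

det(sI - A) = s^3 - (tr A)s^2 + (M11 + M22 + M33)s - det A, where Mii is the 2×2 principal minor of A obtained by deleting row i and column i.
tr A = (-7) + (-8) + 8 = -7; M11 = (-8)·8 - (-10)·6 = -64 - (-60) = -4; M22 = (-7)·8 - (-16)·3 = -56 - (-48) = -8; M33 = (-7)·(-8) - (-10)·(-3) = 56 - 30 = 26; sum of minors = 14.
det A = (-7)·((-8)·8 - (-10)·6) - (-10)·((-3)·8 - (-10)·3) + (-16)·((-3)·6 - (-8)·3) = (-7)·(-4) - (-10)·6 + (-16)·6 = -8.
So p(s) = det(sI - A) = s^3 + 7s^2 + 14s + 8.
Rational-root test: any integer root divides 8. Testing small divisors, s = -1 works: p(-1) = -1 + 7 + (-14) + 8 = 0, so (s + 1) is a factor.
Dividing, p(s) = (s + 1)(s^2 + 6s + 8).
Factor s^2 + 6s + 8: two numbers with sum -6 and product 8 are -2 and -4, so s^2 + 6s + 8 = (s + 2)(s + 4).
Hence p(s) = (s + 1) (s + 2) (s + 4), with roots -4, -2, -1.
The eigenvalues -4, -2, -1 are distinct and real, so A is diagonalisable and x(t) = e^{At} x(0) = V diag(e^{λ_i t}) V^{-1} x(0), where the columns of V are the eigenvectors.
λ = -4: A - (-4)I = [[-3, -10, -16], [-3, -4, -10], [3, 6, 12]]. v must be orthogonal to every row; (row 1) × (row 2) = [36, 18, -18], so take v_1 = [2, 1, -1]^T.
λ = -2: A - (-2)I = [[-5, -10, -16], [-3, -6, -10], [3, 6, 10]]. v must be orthogonal to every row; (row 1) × (row 2) = [4, -2, 0], so take v_2 = [-2, 1, 0]^T.
λ = -1: A - (-1)I = [[-6, -10, -16], [-3, -7, -10], [3, 6, 9]]. v must be orthogonal to every row; (row 1) × (row 2) = [-12, -12, 12], so take v_3 = [-1, -1, 1]^T.
V = [v_1 v_2 v_3] = [[2, -2, -1], [1, 1, -1], [-1, 0, 1]] has det V = 1, so V^{-1} = adj(V)/det V = [[1, 2, 3], [0, 1, 1], [1, 2, 4]].
Modal coordinates z(0) = V^{-1} x(0): 1·(-3) + 2·3 + 3·0 = 3; 0·(-3) + 1·3 + 1·0 = 3; 1·(-3) + 2·3 + 4·0 = 3; so z(0) = [3, 3, 3]^T.
x_1(t) = Σ_i (v_i)_1 · z_i(0) · e^{λ_i t} (row 1 of V times the modal terms).
x_1(1.0) = 2·3·e^{-4·1.0} + (-2)·3·e^{-2·1.0} + (-1)·3·e^{-1·1.0} = 6·0.018316 + (-6)·0.135335 + (-3)·0.367879 = -1.8058.

-1.8058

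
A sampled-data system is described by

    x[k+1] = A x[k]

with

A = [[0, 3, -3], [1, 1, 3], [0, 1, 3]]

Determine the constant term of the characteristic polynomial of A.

Expand det(zI - A) for the 3×3 matrix.
p(z) = z^3 - 4z^2 - 3z + 12.
(Check: constant term = det(-A) = (-1)^3 det A = 12; coefficient of z^2 = -tr A = -4.)
The constant term is 12.

12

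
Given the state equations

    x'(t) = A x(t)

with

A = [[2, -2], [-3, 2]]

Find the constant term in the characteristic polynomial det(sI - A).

-2

For a 2×2 matrix, det(sI - A) = s^2 - (tr A)s + det A.
tr A = 4, det A = -2.
So p(s) = s^2 - 4s - 2.
The constant term is -2.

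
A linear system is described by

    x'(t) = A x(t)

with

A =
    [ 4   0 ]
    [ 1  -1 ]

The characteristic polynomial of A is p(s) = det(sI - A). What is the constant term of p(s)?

-4

For a 2×2 matrix, det(sI - A) = s^2 - (tr A)s + det A.
tr A = 3, det A = -4.
So p(s) = s^2 - 3s - 4.
The constant term is -4.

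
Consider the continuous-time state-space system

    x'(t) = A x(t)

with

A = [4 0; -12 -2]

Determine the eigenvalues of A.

-2, 4

det(sI - A) = s^2 - (tr A)s + det A, with tr A = 4 + (-2) = 2 and det A = 4·(-2) - 0·(-12) = -8 - 0 = -8.
So p(s) = det(sI - A) = s^2 - 2s - 8.
Factor s^2 - 2s - 8: two numbers with sum 2 and product -8 are 4 and -2, so s^2 - 2s - 8 = (s - 4)(s + 2).
Hence p(s) = (s - 4) (s + 2), with roots -2, 4.
At least one eigenvalue has non-negative real part, so the system is not asymptotically stable.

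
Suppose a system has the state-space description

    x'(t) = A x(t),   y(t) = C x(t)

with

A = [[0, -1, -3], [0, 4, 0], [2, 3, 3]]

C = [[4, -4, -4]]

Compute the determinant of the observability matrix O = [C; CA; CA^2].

CA = [[-8, -32, -24]]
CA^2 = [[-48, -192, -48]]
Observability matrix O = [C; CA; CA^2] = [[4, -4, -4], [-8, -32, -24], [-48, -192, -48]]
Expanding along the first row, det(O) = 4·((-32)·(-48) - (-24)·(-192)) - (-4)·((-8)·(-48) - (-24)·(-48)) + (-4)·((-8)·(-192) - (-32)·(-48)) = 4·(-3072) - (-4)·(-768) + (-4)·0 = -15360
Since det(O) ≠ 0, rank(O) = 3 and the system is completely observable.

-15360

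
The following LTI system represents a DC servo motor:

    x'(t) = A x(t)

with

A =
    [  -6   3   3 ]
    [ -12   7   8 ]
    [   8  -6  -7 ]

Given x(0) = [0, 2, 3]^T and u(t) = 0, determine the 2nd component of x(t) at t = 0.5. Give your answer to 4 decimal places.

7.9421

det(sI - A) = s^3 - (tr A)s^2 + (M11 + M22 + M33)s - det A, where Mii is the 2×2 principal minor of A obtained by deleting row i and column i.
tr A = (-6) + 7 + (-7) = -6; M11 = 7·(-7) - 8·(-6) = -49 - (-48) = -1; M22 = (-6)·(-7) - 3·8 = 42 - 24 = 18; M33 = (-6)·7 - 3·(-12) = -42 - (-36) = -6; sum of minors = 11.
det A = (-6)·(7·(-7) - 8·(-6)) - 3·((-12)·(-7) - 8·8) + 3·((-12)·(-6) - 7·8) = (-6)·(-1) - 3·20 + 3·16 = -6.
So p(s) = det(sI - A) = s^3 + 6s^2 + 11s + 6.
Rational-root test: any integer root divides 6. Testing small divisors, s = -1 works: p(-1) = -1 + 6 + (-11) + 6 = 0, so (s + 1) is a factor.
Dividing, p(s) = (s + 1)(s^2 + 5s + 6).
Factor s^2 + 5s + 6: two numbers with sum -5 and product 6 are -2 and -3, so s^2 + 5s + 6 = (s + 2)(s + 3).
Hence p(s) = (s + 1) (s + 2) (s + 3), with roots -3, -2, -1.
The eigenvalues -3, -2, -1 are distinct and real, so A is diagonalisable and x(t) = e^{At} x(0) = V diag(e^{λ_i t}) V^{-1} x(0), where the columns of V are the eigenvectors.
λ = -3: A - (-3)I = [[-3, 3, 3], [-12, 10, 8], [8, -6, -4]]. v must be orthogonal to every row; (row 1) × (row 2) = [-6, -12, 6], so take v_1 = [-1, -2, 1]^T.
λ = -2: A - (-2)I = [[-4, 3, 3], [-12, 9, 8], [8, -6, -5]]. v must be orthogonal to every row; (row 1) × (row 2) = [-3, -4, 0], so take v_2 = [3, 4, 0]^T.
λ = -1: A - (-1)I = [[-5, 3, 3], [-12, 8, 8], [8, -6, -6]]. v must be orthogonal to every row; (row 1) × (row 2) = [0, 4, -4], so take v_3 = [0, -1, 1]^T.
V = [v_1 v_2 v_3] = [[-1, 3, 0], [-2, 4, -1], [1, 0, 1]] has det V = -1, so V^{-1} = adj(V)/det V = [[-4, 3, 3], [-1, 1, 1], [4, -3, -2]].
Modal coordinates z(0) = V^{-1} x(0): (-4)·0 + 3·2 + 3·3 = 15; (-1)·0 + 1·2 + 1·3 = 5; 4·0 + (-3)·2 + (-2)·3 = -12; so z(0) = [15, 5, -12]^T.
x_2(t) = Σ_i (v_i)_2 · z_i(0) · e^{λ_i t} (row 2 of V times the modal terms).
x_2(0.5) = (-2)·15·e^{-3·0.5} + 4·5·e^{-2·0.5} + (-1)·(-12)·e^{-1·0.5} = (-30)·0.223130 + 20·0.367879 + 12·0.606531 = 7.9421.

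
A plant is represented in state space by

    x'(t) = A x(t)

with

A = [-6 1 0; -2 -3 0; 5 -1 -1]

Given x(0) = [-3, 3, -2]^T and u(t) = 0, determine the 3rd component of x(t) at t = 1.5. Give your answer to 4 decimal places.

-1.1255

det(sI - A) = s^3 - (tr A)s^2 + (M11 + M22 + M33)s - det A, where Mii is the 2×2 principal minor of A obtained by deleting row i and column i.
tr A = (-6) + (-3) + (-1) = -10; M11 = (-3)·(-1) - 0·(-1) = 3 - 0 = 3; M22 = (-6)·(-1) - 0·5 = 6 - 0 = 6; M33 = (-6)·(-3) - 1·(-2) = 18 - (-2) = 20; sum of minors = 29.
det A = (-6)·((-3)·(-1) - 0·(-1)) - 1·((-2)·(-1) - 0·5) + 0·((-2)·(-1) - (-3)·5) = (-6)·3 - 1·2 + 0·17 = -20.
So p(s) = det(sI - A) = s^3 + 10s^2 + 29s + 20.
Rational-root test: any integer root divides 20. Testing small divisors, s = -1 works: p(-1) = -1 + 10 + (-29) + 20 = 0, so (s + 1) is a factor.
Dividing, p(s) = (s + 1)(s^2 + 9s + 20).
Factor s^2 + 9s + 20: two numbers with sum -9 and product 20 are -4 and -5, so s^2 + 9s + 20 = (s + 4)(s + 5).
Hence p(s) = (s + 1) (s + 4) (s + 5), with roots -5, -4, -1.
The eigenvalues -5, -4, -1 are distinct and real, so A is diagonalisable and x(t) = e^{At} x(0) = V diag(e^{λ_i t}) V^{-1} x(0), where the columns of V are the eigenvectors.
λ = -5: A - (-5)I = [[-1, 1, 0], [-2, 2, 0], [5, -1, 4]]. v must be orthogonal to every row; (row 1) × (row 3) = [4, 4, -4], so take v_1 = [1, 1, -1]^T.
λ = -4: A - (-4)I = [[-2, 1, 0], [-2, 1, 0], [5, -1, 3]]. v must be orthogonal to every row; (row 1) × (row 3) = [3, 6, -3], so take v_2 = [1, 2, -1]^T.
λ = -1: A - (-1)I = [[-5, 1, 0], [-2, -2, 0], [5, -1, 0]]. v must be orthogonal to every row; (row 1) × (row 2) = [0, 0, 12], so take v_3 = [0, 0, 1]^T.
V = [v_1 v_2 v_3] = [[1, 1, 0], [1, 2, 0], [-1, -1, 1]] has det V = 1, so V^{-1} = adj(V)/det V = [[2, -1, 0], [-1, 1, 0], [1, 0, 1]].
Modal coordinates z(0) = V^{-1} x(0): 2·(-3) + (-1)·3 + 0·(-2) = -9; (-1)·(-3) + 1·3 + 0·(-2) = 6; 1·(-3) + 0·3 + 1·(-2) = -5; so z(0) = [-9, 6, -5]^T.
x_3(t) = Σ_i (v_i)_3 · z_i(0) · e^{λ_i t} (row 3 of V times the modal terms).
x_3(1.5) = (-1)·(-9)·e^{-5·1.5} + (-1)·6·e^{-4·1.5} + 1·(-5)·e^{-1·1.5} = 9·0.000553 + (-6)·0.002479 + (-5)·0.223130 = -1.1255.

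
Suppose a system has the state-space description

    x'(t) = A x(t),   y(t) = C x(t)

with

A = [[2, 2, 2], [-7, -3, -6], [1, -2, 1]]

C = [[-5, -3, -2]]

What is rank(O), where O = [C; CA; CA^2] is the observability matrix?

2

CA = [[9, 3, 6]]
CA^2 = [[3, -3, 6]]
Observability matrix O = [C; CA; CA^2] = [[-5, -3, -2], [9, 3, 6], [3, -3, 6]]
The columns c1, c2, c3 of O are linearly dependent: -c1 + c2 + c3 = 0 (check each entry), so rank(O) ≤ 2.
The 2×2 minor from rows 1, 2, columns 1, 2 is (-5)·3 - (-3)·9 = -15 - (-27) = 12 ≠ 0, so rank(O) = 2.
rank(O) = 2 < n = 3, so the pair (A, C) is not completely observable.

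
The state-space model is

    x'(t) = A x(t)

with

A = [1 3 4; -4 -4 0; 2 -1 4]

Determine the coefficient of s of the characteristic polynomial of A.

Expand det(sI - A) for the 3×3 matrix.
p(s) = s^3 - s^2 - 12s - 80.
(Check: constant term = det(-A) = (-1)^3 det A = -80; coefficient of s^2 = -tr A = -1.)
The coefficient of s is -12.

-12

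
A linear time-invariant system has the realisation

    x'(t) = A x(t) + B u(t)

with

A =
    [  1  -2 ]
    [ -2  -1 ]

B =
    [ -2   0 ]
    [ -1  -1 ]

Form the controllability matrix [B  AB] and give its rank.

AB = [[0, 2], [5, 1]]
Controllability matrix C = [B  AB] = [[-2, 0, 0, 2], [-1, -1, 5, 1]]
Take the 2×2 submatrix of C formed by columns 1, 2: [[-2, 0], [-1, -1]]. Its determinant is (-2)·(-1) - 0·(-1) = 2 - 0 = 2 ≠ 0.
So rank(C) ≥ 2; since C has 2 rows, rank(C) = 2.
rank(C) = 2 = n, so the pair (A, B) is completely controllable.

2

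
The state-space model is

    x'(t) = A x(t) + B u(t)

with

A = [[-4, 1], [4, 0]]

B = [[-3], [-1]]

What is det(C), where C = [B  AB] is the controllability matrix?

AB = [[11], [-12]]
Controllability matrix C = [B  AB] = [[-3, 11], [-1, -12]]
det(C) = (-3)·(-12) - 11·(-1) = 36 - (-11) = 47
Since det(C) ≠ 0, rank(C) = 2 and the system is completely controllable.

47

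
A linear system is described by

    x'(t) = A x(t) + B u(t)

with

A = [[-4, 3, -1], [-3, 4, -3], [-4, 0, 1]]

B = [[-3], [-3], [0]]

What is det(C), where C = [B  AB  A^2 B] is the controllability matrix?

-864

AB = [[3], [-3], [12]]
A^2B = [[-33], [-57], [0]]
Controllability matrix C = [B  AB  A^2B] = [[-3, 3, -33], [-3, -3, -57], [0, 12, 0]]
Expanding along the first row, det(C) = (-3)·((-3)·0 - (-57)·12) - 3·((-3)·0 - (-57)·0) + (-33)·((-3)·12 - (-3)·0) = (-3)·684 - 3·0 + (-33)·(-36) = -864
Since det(C) ≠ 0, rank(C) = 3 and the system is completely controllable.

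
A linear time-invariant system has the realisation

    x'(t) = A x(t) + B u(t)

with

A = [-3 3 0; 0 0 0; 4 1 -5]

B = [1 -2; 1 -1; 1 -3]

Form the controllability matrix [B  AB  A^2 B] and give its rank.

AB = [[0, 3], [0, 0], [0, 6]]
A^2B = [[0, -9], [0, 0], [0, -18]]
Controllability matrix C = [B  AB  A^2B] = [[1, -2, 0, 3, 0, -9], [1, -1, 0, 0, 0, 0], [1, -3, 0, 6, 0, -18]]
The rows r1, r2, r3 of C are linearly dependent: -2·r1 + r2 + r3 = 0 (check each entry), so rank(C) ≤ 2.
The 2×2 minor from rows 1, 2, columns 1, 2 is 1·(-1) - (-2)·1 = -1 - (-2) = 1 ≠ 0, so rank(C) = 2.
rank(C) = 2 < n = 3, so the pair (A, B) is not completely controllable.

2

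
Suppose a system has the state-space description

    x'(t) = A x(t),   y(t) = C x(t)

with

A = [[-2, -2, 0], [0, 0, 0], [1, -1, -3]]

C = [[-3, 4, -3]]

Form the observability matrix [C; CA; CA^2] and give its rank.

3

CA = [[3, 9, 9]]
CA^2 = [[3, -15, -27]]
Observability matrix O = [C; CA; CA^2] = [[-3, 4, -3], [3, 9, 9], [3, -15, -27]]
det(O) = (-3)·(9·(-27) - 9·(-15)) - 4·(3·(-27) - 9·3) + (-3)·(3·(-15) - 9·3) = (-3)·(-108) - 4·(-108) + (-3)·(-72) = 972 ≠ 0, so rank(O) = 3.
rank(O) = 3 = n, so the pair (A, C) is completely observable.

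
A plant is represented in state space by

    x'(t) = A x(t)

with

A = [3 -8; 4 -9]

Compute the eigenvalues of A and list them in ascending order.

-5, -1

det(sI - A) = s^2 - (tr A)s + det A, with tr A = 3 + (-9) = -6 and det A = 3·(-9) - (-8)·4 = -27 - (-32) = 5.
So p(s) = det(sI - A) = s^2 + 6s + 5.
Factor s^2 + 6s + 5: two numbers with sum -6 and product 5 are -1 and -5, so s^2 + 6s + 5 = (s + 1)(s + 5).
Hence p(s) = (s + 1) (s + 5), with roots -5, -1.
All eigenvalues have negative real part, so the system is asymptotically stable.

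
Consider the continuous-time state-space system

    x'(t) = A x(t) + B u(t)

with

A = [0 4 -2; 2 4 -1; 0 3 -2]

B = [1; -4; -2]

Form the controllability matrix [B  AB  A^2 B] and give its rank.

AB = [[-12], [-12], [-8]]
A^2B = [[-32], [-64], [-20]]
Controllability matrix C = [B  AB  A^2B] = [[1, -12, -32], [-4, -12, -64], [-2, -8, -20]]
det(C) = 1·((-12)·(-20) - (-64)·(-8)) - (-12)·((-4)·(-20) - (-64)·(-2)) + (-32)·((-4)·(-8) - (-12)·(-2)) = 1·(-272) - (-12)·(-48) + (-32)·8 = -1104 ≠ 0, so rank(C) = 3.
rank(C) = 3 = n, so the pair (A, B) is completely controllable.

3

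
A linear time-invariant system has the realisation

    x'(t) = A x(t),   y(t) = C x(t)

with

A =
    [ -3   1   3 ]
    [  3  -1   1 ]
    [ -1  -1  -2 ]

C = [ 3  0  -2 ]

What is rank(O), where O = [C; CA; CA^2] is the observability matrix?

3

CA = [[-7, 5, 13]]
CA^2 = [[23, -25, -42]]
Observability matrix O = [C; CA; CA^2] = [[3, 0, -2], [-7, 5, 13], [23, -25, -42]]
det(O) = 3·(5·(-42) - 13·(-25)) - 0·((-7)·(-42) - 13·23) + (-2)·((-7)·(-25) - 5·23) = 3·115 - 0·(-5) + (-2)·60 = 225 ≠ 0, so rank(O) = 3.
rank(O) = 3 = n, so the pair (A, C) is completely observable.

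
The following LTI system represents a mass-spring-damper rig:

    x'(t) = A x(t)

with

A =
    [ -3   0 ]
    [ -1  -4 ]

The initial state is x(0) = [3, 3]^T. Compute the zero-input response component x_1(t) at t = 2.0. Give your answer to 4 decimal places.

det(sI - A) = s^2 - (tr A)s + det A, with tr A = (-3) + (-4) = -7 and det A = (-3)·(-4) - 0·(-1) = 12 - 0 = 12.
So p(s) = det(sI - A) = s^2 + 7s + 12.
Factor s^2 + 7s + 12: two numbers with sum -7 and product 12 are -3 and -4, so s^2 + 7s + 12 = (s + 3)(s + 4).
Hence p(s) = (s + 3) (s + 4), with roots -4, -3.
The eigenvalues -4, -3 are distinct and real, so A is diagonalisable and x(t) = e^{At} x(0) = V diag(e^{λ_i t}) V^{-1} x(0), where the columns of V are the eigenvectors.
λ = -4: A - (-4)I = [[1, 0], [-1, 0]]. Row 1 gives 1·v1 + 0·v2 = 0, so take v_1 = [0, -1]^T.
λ = -3: A - (-3)I = [[0, 0], [-1, -1]]. Row 2 gives (-1)·v1 + (-1)·v2 = 0, so take v_2 = [1, -1]^T.
V = [v_1 v_2] = [[0, 1], [-1, -1]] has det V = 1, so V^{-1} = adj(V)/det V = [[-1, -1], [1, 0]].
Modal coordinates z(0) = V^{-1} x(0): (-1)·3 + (-1)·3 = -6; 1·3 + 0·3 = 3; so z(0) = [-6, 3]^T.
x_1(t) = Σ_i (v_i)_1 · z_i(0) · e^{λ_i t} (row 1 of V times the modal terms).
x_1(2.0) = 0·(-6)·e^{-4·2.0} + 1·3·e^{-3·2.0} = 0·0.000335 + 3·0.002479 = 0.0074.

0.0074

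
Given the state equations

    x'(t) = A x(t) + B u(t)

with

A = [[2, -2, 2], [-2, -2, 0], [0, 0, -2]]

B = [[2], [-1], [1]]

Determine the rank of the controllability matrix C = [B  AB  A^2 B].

AB = [[8], [-2], [-2]]
A^2B = [[16], [-12], [4]]
Controllability matrix C = [B  AB  A^2B] = [[2, 8, 16], [-1, -2, -12], [1, -2, 4]]
det(C) = 2·((-2)·4 - (-12)·(-2)) - 8·((-1)·4 - (-12)·1) + 16·((-1)·(-2) - (-2)·1) = 2·(-32) - 8·8 + 16·4 = -64 ≠ 0, so rank(C) = 3.
rank(C) = 3 = n, so the pair (A, B) is completely controllable.

3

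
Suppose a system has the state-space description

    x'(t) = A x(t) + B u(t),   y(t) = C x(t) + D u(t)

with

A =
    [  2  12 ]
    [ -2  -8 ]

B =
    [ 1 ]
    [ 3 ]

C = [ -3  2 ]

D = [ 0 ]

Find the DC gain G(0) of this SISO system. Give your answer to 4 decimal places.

-18.5000

G(0) = C(-A)^{-1}B + D = -C A^{-1} B + D.
det A = 8, so A^{-1} = (1/8)·adj(A) = [[-1, -3/2], [1/4, 1/4]]
A^{-1} B = [-11/2, 1]^T
C A^{-1} B = 37/2
G(0) = D - C A^{-1} B = 0 - (37/2) = -37/2 ≈ -18.5000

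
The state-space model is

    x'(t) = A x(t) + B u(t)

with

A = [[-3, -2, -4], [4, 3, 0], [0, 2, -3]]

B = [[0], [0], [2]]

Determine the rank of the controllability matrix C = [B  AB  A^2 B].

3

AB = [[-8], [0], [-6]]
A^2B = [[48], [-32], [18]]
Controllability matrix C = [B  AB  A^2B] = [[0, -8, 48], [0, 0, -32], [2, -6, 18]]
det(C) = 0·(0·18 - (-32)·(-6)) - (-8)·(0·18 - (-32)·2) + 48·(0·(-6) - 0·2) = 0·(-192) - (-8)·64 + 48·0 = 512 ≠ 0, so rank(C) = 3.
rank(C) = 3 = n, so the pair (A, B) is completely controllable.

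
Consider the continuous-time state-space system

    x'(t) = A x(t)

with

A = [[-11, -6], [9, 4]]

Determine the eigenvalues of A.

-5, -2

det(sI - A) = s^2 - (tr A)s + det A, with tr A = (-11) + 4 = -7 and det A = (-11)·4 - (-6)·9 = -44 - (-54) = 10.
So p(s) = det(sI - A) = s^2 + 7s + 10.
Factor s^2 + 7s + 10: two numbers with sum -7 and product 10 are -2 and -5, so s^2 + 7s + 10 = (s + 2)(s + 5).
Hence p(s) = (s + 2) (s + 5), with roots -5, -2.
All eigenvalues have negative real part, so the system is asymptotically stable.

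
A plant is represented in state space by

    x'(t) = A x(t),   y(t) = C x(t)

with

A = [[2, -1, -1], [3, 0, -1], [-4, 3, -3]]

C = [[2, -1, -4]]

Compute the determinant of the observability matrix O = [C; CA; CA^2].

CA = [[17, -14, 11]]
CA^2 = [[-52, 16, -36]]
Observability matrix O = [C; CA; CA^2] = [[2, -1, -4], [17, -14, 11], [-52, 16, -36]]
Expanding along the first row, det(O) = 2·((-14)·(-36) - 11·16) - (-1)·(17·(-36) - 11·(-52)) + (-4)·(17·16 - (-14)·(-52)) = 2·328 - (-1)·(-40) + (-4)·(-456) = 2440
Since det(O) ≠ 0, rank(O) = 3 and the system is completely observable.

2440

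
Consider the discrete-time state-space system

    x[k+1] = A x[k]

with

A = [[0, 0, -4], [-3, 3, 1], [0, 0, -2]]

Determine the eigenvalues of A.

-2, 0, 3

det(zI - A) = z^3 - (tr A)z^2 + (M11 + M22 + M33)z - det A, where Mii is the 2×2 principal minor of A obtained by deleting row i and column i.
tr A = 0 + 3 + (-2) = 1; M11 = 3·(-2) - 1·0 = -6 - 0 = -6; M22 = 0·(-2) - (-4)·0 = 0 - 0 = 0; M33 = 0·3 - 0·(-3) = 0 - 0 = 0; sum of minors = -6.
det A = 0·(3·(-2) - 1·0) - 0·((-3)·(-2) - 1·0) + (-4)·((-3)·0 - 3·0) = 0·(-6) - 0·6 + (-4)·0 = 0.
So p(z) = det(zI - A) = z^3 - z^2 - 6z.
The constant term is 0, so p(z) = z(z^2 - z - 6).
Factor z^2 - z - 6: two numbers with sum 1 and product -6 are 3 and -2, so z^2 - z - 6 = (z - 3)(z + 2).
Hence p(z) = z (z - 3) (z + 2), with roots -2, 0, 3.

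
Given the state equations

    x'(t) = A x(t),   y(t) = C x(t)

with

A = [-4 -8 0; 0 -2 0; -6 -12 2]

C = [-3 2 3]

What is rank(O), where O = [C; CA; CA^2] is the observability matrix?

CA = [[-6, -16, 6]]
CA^2 = [[-12, 8, 12]]
Observability matrix O = [C; CA; CA^2] = [[-3, 2, 3], [-6, -16, 6], [-12, 8, 12]]
The columns c1, c2, c3 of O are linearly dependent: c1 + c3 = 0 (check each entry), so rank(O) ≤ 2.
The 2×2 minor from rows 1, 2, columns 1, 2 is (-3)·(-16) - 2·(-6) = 48 - (-12) = 60 ≠ 0, so rank(O) = 2.
rank(O) = 2 < n = 3, so the pair (A, C) is not completely observable.

2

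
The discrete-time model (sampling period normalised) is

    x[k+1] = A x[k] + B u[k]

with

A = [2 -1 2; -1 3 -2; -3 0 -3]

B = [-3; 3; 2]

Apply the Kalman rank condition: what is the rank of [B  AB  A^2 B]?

3

AB = [[-5], [8], [3]]
A^2B = [[-12], [23], [6]]
Controllability matrix C = [B  AB  A^2B] = [[-3, -5, -12], [3, 8, 23], [2, 3, 6]]
det(C) = (-3)·(8·6 - 23·3) - (-5)·(3·6 - 23·2) + (-12)·(3·3 - 8·2) = (-3)·(-21) - (-5)·(-28) + (-12)·(-7) = 7 ≠ 0, so rank(C) = 3.
rank(C) = 3 = n, so the pair (A, B) is completely controllable.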